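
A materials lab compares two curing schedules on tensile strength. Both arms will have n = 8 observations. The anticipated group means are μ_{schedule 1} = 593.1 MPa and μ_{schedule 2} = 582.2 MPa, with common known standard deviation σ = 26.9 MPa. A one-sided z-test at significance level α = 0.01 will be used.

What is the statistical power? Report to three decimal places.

Standardized effect: d = |μ_{schedule 1} − μ_{schedule 2}| / σ = |593.1 − 582.2| / 26.9 = 0.4052
Noncentrality parameter: δ = d·√(n/2) = 0.4052 × √(8/2) = 0.8104
One-sided α = 0.01 → critical value z_{0.01} = 2.326.
Power = P(Z > 2.326 − δ) = Φ(-1.516) = 0.0648.

Power ≈ 0.065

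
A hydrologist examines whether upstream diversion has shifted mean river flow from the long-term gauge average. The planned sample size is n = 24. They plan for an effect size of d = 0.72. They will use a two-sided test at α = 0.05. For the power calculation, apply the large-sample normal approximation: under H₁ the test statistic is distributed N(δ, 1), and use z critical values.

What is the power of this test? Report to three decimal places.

Noncentrality parameter: λ = d·√n = 0.72 × √24 = 3.5273
Two-sided α = 0.05 → critical value z_{0.025} = 1.960.
Power = Φ(λ − 1.960) + Φ(−λ − 1.960) = Φ(1.567) + Φ(-5.487) = 0.9415 + 0.0000 = 0.9415.

Power ≈ 0.941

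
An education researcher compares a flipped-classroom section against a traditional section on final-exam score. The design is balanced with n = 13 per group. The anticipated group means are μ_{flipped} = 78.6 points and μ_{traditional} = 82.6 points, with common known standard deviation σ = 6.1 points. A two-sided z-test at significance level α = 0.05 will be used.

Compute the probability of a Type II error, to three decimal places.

Standardized effect: d = |μ_{flipped} − μ_{traditional}| / σ = |78.6 − 82.6| / 6.1 = 0.6557
Noncentrality parameter: δ = d·√(n/2) = 0.6557 × √(13/2) = 1.6718
Critical value for a two-sided test at α = 0.05: z_{α/2} = 1.960.
Power = Φ(δ − 1.960) + Φ(−δ − 1.960) = Φ(-0.288) + Φ(-3.632) = 0.3866 + 0.0001 = 0.3868.
Type II error: β = 1 − power = 1 − 0.3868 = 0.6132.

β ≈ 0.613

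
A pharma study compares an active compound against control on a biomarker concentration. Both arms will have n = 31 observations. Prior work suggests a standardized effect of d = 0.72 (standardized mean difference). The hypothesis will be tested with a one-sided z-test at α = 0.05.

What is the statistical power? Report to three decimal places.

Noncentrality parameter: δ = d·√(n/2) = 0.72 × √(31/2) = 2.8346
One-sided α = 0.05 → critical value z_{0.05} = 1.645.
Power = P(Z > 1.645 − δ) = Φ(1.190) = 0.8829.

Power ≈ 0.883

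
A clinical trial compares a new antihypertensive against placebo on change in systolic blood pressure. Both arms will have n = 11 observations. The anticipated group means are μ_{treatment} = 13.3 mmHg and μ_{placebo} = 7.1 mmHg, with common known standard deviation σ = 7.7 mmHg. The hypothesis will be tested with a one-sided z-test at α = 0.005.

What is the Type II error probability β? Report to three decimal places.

Standardized effect: d = |μ_{treatment} − μ_{placebo}| / σ = |13.3 − 7.1| / 7.7 = 0.8052
Noncentrality parameter: δ = d·√(n/2) = 0.8052 × √(11/2) = 1.8883
One-sided α = 0.005 → critical value z_{0.005} = 2.576.
Power = Φ(δ − 2.576) = Φ(-0.687) = 0.2459.
Type II error: β = 1 − power = 1 − 0.2459 = 0.7541.

β ≈ 0.754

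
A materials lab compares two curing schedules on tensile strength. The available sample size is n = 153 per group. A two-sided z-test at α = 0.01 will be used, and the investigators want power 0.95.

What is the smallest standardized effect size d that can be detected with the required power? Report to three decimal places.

Need Φ(δ − 2.576) = 0.95, so δ = 2.576 + 1.645 = 4.221.
(The second rejection-region term Φ(−δ − z_{α/2}) is negligible and dropped.)
δ = d·√(n/2) ⇒ d = δ/√(n/2) = 4.221/√(153/2) = 0.4826.

d ≈ 0.483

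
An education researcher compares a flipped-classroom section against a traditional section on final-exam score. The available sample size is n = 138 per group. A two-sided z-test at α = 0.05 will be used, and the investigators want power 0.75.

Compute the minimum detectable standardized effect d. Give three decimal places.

Required noncentrality: δ = z_{0.025} + z_{0.25} = 1.960 + 0.674 = 2.634.
(Lower-tail contribution to power is negligible for δ > 0.)
δ = d·√(n/2) ⇒ d = δ/√(n/2) = 2.634/√(138/2) = 0.3172.

d ≈ 0.317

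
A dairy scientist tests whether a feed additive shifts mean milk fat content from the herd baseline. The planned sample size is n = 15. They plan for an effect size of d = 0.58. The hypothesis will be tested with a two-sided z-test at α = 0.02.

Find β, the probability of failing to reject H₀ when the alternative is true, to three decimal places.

Noncentrality parameter: δ = d·√n = 0.58 × √15 = 2.2463
Two-sided α = 0.02 → critical value z_{0.01} = 2.326.
Power = Φ(δ − 2.326) + Φ(−δ − 2.326) = Φ(-0.080) + Φ(-4.573) = 0.4681 + 0.0000 = 0.4681.
Type II error: β = 1 − power = 1 − 0.4681 = 0.5319.

β ≈ 0.532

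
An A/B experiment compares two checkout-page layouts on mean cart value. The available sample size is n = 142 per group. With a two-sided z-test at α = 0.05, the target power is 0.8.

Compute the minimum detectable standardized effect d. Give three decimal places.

Required noncentrality: δ = z_{0.025} + z_{0.20} = 1.960 + 0.842 = 2.802.
(Lower-tail contribution to power is negligible for δ > 0.)
δ = d·√(n/2) ⇒ d = δ/√(n/2) = 2.802/√(142/2) = 0.3325.

d ≈ 0.332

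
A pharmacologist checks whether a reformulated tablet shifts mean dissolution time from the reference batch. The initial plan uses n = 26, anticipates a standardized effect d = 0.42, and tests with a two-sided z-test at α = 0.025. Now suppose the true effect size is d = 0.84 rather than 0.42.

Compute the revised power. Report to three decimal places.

Power ≈ 0.979

With d = 0.84: δ = d·√n = 0.84 × √26 = 4.2832. Critical value z_{0.0125} = 2.241.
Revised power = Φ(δ − 2.241) + Φ(−δ − 2.241) = Φ(2.042) + Φ(-6.525) = 0.9794 + 0.0000 = 0.9794.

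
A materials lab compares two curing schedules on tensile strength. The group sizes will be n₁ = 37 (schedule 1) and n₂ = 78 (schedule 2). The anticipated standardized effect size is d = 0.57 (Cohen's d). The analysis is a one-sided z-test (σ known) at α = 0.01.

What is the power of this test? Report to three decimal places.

Power ≈ 0.702

Noncentrality parameter: δ = d / √(1/n₁ + 1/n₂) = 0.57 / √(1/37 + 1/78) = 2.8554
One-sided α = 0.01 → critical value z_{0.01} = 2.326.
Power = Φ(δ − 2.326) = Φ(0.529) = 0.7016.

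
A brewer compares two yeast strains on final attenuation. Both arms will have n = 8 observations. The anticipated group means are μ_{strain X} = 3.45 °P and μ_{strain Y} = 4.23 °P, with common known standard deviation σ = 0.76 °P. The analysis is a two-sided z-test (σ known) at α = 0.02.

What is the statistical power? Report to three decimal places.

Standardized effect: d = |μ_{strain X} − μ_{strain Y}| / σ = |3.45 − 4.23| / 0.76 = 1.0263
Noncentrality parameter: δ = d·√(n/2) = 1.0263 × √(8/2) = 2.0526
Critical value for a two-sided test at α = 0.02: z_{α/2} = 2.326.
Power = Φ(δ − 2.326) + Φ(−δ − 2.326) = Φ(-0.274) + Φ(-4.379) = 0.3922 + 0.0000 = 0.3922.

Power ≈ 0.392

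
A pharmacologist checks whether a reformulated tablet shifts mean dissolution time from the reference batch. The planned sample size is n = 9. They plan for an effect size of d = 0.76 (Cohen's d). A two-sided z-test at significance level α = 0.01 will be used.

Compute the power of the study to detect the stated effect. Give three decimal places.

Noncentrality parameter: δ = d·√n = 0.76 × √9 = 2.2800
Critical value for a two-sided test at α = 0.01: z_{α/2} = 2.576.
Power = Φ(δ − 2.576) + Φ(−δ − 2.576) = Φ(-0.296) + Φ(-4.856) = 0.3837 + 0.0000 = 0.3837.

Power ≈ 0.384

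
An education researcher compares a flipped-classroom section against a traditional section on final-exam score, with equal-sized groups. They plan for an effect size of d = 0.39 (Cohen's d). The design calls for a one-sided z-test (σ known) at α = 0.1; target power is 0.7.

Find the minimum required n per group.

n = 43 per group

For power 0.7 need Φ(δ − z_{0.1}) = 0.7, so δ = z_{0.1} + z_{0.30} = 1.282 + 0.524 = 1.806.
δ = d·√(n/2) ⇒ n = 2(δ/d)² = 2 × (1.806 / 0.39)² = 42.89.
Rounding up, n = 43 per group.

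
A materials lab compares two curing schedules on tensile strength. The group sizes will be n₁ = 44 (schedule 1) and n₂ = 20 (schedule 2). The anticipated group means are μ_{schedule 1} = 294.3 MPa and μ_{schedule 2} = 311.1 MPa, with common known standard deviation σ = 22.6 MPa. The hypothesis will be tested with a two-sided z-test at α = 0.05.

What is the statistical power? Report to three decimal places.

Standardized effect: d = |μ_{schedule 1} − μ_{schedule 2}| / σ = |294.3 − 311.1| / 22.6 = 0.7434
Noncentrality parameter: δ = d / √(1/n₁ + 1/n₂) = 0.7434 / √(1/44 + 1/20) = 2.7565
Two-sided α = 0.05 → critical value z_{0.025} = 1.960.
Power = Φ(δ − 1.960) + Φ(−δ − 1.960) = Φ(0.796) + Φ(-4.716) = 0.7871 + 0.0000 = 0.7871.

Power ≈ 0.787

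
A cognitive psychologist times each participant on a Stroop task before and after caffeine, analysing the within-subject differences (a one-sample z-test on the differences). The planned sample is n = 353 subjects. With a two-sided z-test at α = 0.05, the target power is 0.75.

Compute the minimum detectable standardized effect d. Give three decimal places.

d ≈ 0.140

Required noncentrality: δ = z_{0.025} + z_{0.25} = 1.960 + 0.674 = 2.634.
(Lower-tail contribution to power is negligible for δ > 0.)
δ = d·√n ⇒ d = δ/√n = 2.634/√353 = 0.1402.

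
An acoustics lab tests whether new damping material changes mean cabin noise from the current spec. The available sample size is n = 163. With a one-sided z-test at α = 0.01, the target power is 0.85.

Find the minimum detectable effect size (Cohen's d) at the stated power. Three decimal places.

d ≈ 0.263

Need Φ(δ − 2.326) = 0.85, so δ = 2.326 + 1.036 = 3.363.
δ = d·√n ⇒ d = δ/√n = 3.363/√163 = 0.2634.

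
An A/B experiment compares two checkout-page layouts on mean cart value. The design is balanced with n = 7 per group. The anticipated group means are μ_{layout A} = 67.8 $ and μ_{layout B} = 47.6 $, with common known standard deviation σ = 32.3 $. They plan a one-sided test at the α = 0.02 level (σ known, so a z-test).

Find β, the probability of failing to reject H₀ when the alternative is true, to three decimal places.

β ≈ 0.812

Standardized effect: d = |μ_{layout A} − μ_{layout B}| / σ = |67.8 − 47.6| / 32.3 = 0.6254
Noncentrality parameter: λ = d·√(n/2) = 0.6254 × √(7/2) = 1.1700
One-sided α = 0.02 → critical value z_{0.02} = 2.054.
Power = Φ(λ − 2.054) = Φ(-0.884) = 0.1884.
Type II error: β = 1 − power = 1 − 0.1884 = 0.8116.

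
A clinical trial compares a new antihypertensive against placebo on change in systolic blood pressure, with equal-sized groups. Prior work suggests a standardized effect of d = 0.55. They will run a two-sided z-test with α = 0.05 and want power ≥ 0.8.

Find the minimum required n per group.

n = 52 per group

For power 0.8 need Φ(δ − z_{0.025}) = 0.8, so δ = z_{0.025} + z_{0.20} = 1.960 + 0.842 = 2.802.
(The Φ(−δ − z_{α/2}) term is vanishingly small for δ > 0 and is dropped in the standard sample-size formula.)
δ = d·√(n/2) ⇒ n = 2(δ/d)² = 2 × (2.802 / 0.55)² = 51.89.
Rounding up, n = 52 per group.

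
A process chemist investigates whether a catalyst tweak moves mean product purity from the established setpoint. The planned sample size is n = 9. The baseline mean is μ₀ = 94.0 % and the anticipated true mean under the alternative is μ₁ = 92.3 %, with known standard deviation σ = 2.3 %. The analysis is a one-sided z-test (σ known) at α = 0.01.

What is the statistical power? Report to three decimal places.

Standardized effect: d = |μ₁ − μ₀| / σ = |92.3 − 94.0| / 2.3 = 0.7391
Noncentrality parameter: δ = d·√n = 0.7391 × √9 = 2.2174
One-sided α = 0.01 → critical value z_{0.01} = 2.326.
Power = Φ(δ − 2.326) = Φ(-0.109) = 0.4566.

Power ≈ 0.457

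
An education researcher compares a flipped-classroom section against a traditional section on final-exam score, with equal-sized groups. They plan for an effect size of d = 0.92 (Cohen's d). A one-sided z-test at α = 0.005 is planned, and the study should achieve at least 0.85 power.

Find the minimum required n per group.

Set Φ(δ − 2.576) = 0.85; then δ − 2.576 = Φ⁻¹(0.85) = 1.036, giving δ = 3.612.
δ = d·√(n/2) ⇒ n = 2(δ/d)² = 2 × (3.612 / 0.92)² = 30.83.
Rounding up, n = 31 per group.

n = 31 per group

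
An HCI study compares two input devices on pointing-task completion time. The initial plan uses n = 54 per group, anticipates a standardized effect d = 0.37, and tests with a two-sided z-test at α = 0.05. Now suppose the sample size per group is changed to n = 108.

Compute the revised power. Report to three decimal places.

With n = 108 per group: δ = d·√(n/2) = 0.37 × √(108/2) = 2.7189. Critical value z_{0.025} = 1.960.
Revised power = Φ(δ − 1.960) + Φ(−δ − 1.960) = Φ(0.759) + Φ(-4.679) = 0.7761 + 0.0000 = 0.7761.

Power ≈ 0.776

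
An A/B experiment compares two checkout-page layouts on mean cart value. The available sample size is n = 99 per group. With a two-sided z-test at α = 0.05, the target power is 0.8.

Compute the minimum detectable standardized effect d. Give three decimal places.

d ≈ 0.398

Need Φ(δ − 1.960) = 0.8, so δ = 1.960 + 0.842 = 2.802.
(The second rejection-region term Φ(−δ − z_{α/2}) is negligible and dropped.)
δ = d·√(n/2) ⇒ d = δ/√(n/2) = 2.802/√(99/2) = 0.3982.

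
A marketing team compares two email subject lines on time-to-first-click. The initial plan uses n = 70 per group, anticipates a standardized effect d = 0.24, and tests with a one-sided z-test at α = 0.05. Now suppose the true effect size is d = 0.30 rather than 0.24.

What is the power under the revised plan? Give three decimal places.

Power ≈ 0.552

With d = 0.30: δ = d·√(n/2) = 0.30 × √(70/2) = 1.7748. Critical value z_{0.05} = 1.645.
Revised power = Φ(δ − 1.645) = Φ(0.130) = 0.5517.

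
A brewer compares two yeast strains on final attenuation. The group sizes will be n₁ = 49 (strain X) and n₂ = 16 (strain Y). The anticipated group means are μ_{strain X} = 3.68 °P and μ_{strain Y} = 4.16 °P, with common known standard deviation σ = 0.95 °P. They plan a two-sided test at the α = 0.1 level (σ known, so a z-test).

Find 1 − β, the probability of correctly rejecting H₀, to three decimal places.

Standardized effect: d = |μ_{strain X} − μ_{strain Y}| / σ = |3.68 − 4.16| / 0.95 = 0.5053
Noncentrality parameter: δ = d / √(1/n₁ + 1/n₂) = 0.5053 / √(1/49 + 1/16) = 1.7548
Two-sided α = 0.1 → critical value z_{0.05} = 1.645.
Power = Φ(δ − 1.645) + Φ(−δ − 1.645) = Φ(0.110) + Φ(-3.400) = 0.5438 + 0.0003 = 0.5441.

Power ≈ 0.544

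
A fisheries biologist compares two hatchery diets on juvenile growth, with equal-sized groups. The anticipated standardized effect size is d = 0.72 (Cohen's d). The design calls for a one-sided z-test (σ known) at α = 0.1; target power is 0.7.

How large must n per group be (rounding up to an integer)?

n = 13 per group

For power 0.7 need Φ(δ − z_{0.1}) = 0.7, so δ = z_{0.1} + z_{0.30} = 1.282 + 0.524 = 1.806.
δ = d·√(n/2) ⇒ n = 2(δ/d)² = 2 × (1.806 / 0.72)² = 12.58.
Rounding up, n = 13 per group.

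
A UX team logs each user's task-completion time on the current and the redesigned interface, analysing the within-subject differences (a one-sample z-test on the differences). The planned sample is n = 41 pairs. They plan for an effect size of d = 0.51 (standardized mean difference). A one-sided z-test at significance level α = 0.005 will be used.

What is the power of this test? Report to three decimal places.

Power ≈ 0.755

Noncentrality parameter: δ = d·√n = 0.51 × √41 = 3.2656
One-sided α = 0.005 → critical value z_{0.005} = 2.576.
Power = P(Z > 2.576 − δ) = Φ(0.690) = 0.7548.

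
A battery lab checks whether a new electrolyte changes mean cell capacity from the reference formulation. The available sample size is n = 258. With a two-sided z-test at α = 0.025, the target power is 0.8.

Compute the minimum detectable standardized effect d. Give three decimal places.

Required noncentrality: δ = z_{0.0125} + z_{0.20} = 2.241 + 0.842 = 3.083.
(Lower-tail contribution to power is negligible for δ > 0.)
δ = d·√n ⇒ d = δ/√n = 3.083/√258 = 0.1919.

d ≈ 0.192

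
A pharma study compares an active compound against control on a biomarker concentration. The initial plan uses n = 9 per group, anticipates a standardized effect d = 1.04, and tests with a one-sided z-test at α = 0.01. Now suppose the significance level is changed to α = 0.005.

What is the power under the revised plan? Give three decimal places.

Power ≈ 0.356

δ = d·√(n/2) = 1.04 × √(9/2) = 2.2062 (unchanged). New critical value: z_{0.005} = 2.576.
Revised power = Φ(δ − 2.576) = Φ(-0.370) = 0.3558.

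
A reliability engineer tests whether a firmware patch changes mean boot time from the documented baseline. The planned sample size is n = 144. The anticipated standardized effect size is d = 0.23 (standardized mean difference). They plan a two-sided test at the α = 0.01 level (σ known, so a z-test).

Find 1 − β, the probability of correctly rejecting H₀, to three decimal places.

Power ≈ 0.573

Noncentrality parameter: δ = d·√n = 0.23 × √144 = 2.7600
Critical value for a two-sided test at α = 0.01: z_{α/2} = 2.576.
Power = Φ(δ − 2.576) + Φ(−δ − 2.576) = Φ(0.184) + Φ(-5.336) = 0.5731 + 0.0000 = 0.5731.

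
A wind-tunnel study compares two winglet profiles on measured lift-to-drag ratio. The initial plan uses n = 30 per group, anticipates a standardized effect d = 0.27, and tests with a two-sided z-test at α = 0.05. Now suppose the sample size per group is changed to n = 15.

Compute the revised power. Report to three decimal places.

Power ≈ 0.115

With n = 15 per group: δ = d·√(n/2) = 0.27 × √(15/2) = 0.7394. Critical value z_{0.025} = 1.960.
Revised power = Φ(δ − 1.960) + Φ(−δ − 1.960) = Φ(-1.221) + Φ(-2.699) = 0.1111 + 0.0035 = 0.1146.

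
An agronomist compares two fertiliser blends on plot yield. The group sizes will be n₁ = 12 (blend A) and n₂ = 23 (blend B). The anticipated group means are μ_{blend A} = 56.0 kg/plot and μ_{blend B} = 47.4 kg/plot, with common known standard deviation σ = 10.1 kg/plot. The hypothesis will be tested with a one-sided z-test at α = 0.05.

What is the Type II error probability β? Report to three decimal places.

Standardized effect: d = |μ_{blend A} − μ_{blend B}| / σ = |56.0 − 47.4| / 10.1 = 0.8515
Noncentrality parameter: δ = d / √(1/n₁ + 1/n₂) = 0.8515 / √(1/12 + 1/23) = 2.3911
One-sided α = 0.05 → critical value z_{0.05} = 1.645.
Power = P(Z > 1.645 − δ) = Φ(0.746) = 0.7722.
Type II error: β = 1 − power = 1 − 0.7722 = 0.2278.

β ≈ 0.228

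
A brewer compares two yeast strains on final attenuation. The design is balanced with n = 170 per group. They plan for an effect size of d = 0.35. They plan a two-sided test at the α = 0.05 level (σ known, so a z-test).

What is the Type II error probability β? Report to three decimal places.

β ≈ 0.103

Noncentrality parameter: δ = d·√(n/2) = 0.35 × √(170/2) = 3.2268
Two-sided α = 0.05 → critical value z_{0.025} = 1.960.
Power = Φ(δ − 1.960) + Φ(−δ − 1.960) = Φ(1.267) + Φ(-5.187) = 0.8974 + 0.0000 = 0.8974.
Type II error: β = 1 − power = 1 − 0.8974 = 0.1026.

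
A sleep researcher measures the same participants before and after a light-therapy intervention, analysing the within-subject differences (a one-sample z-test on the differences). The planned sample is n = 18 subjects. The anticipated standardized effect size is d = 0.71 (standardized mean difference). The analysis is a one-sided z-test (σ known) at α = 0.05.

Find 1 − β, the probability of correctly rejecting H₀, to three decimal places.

Noncentrality parameter: δ = d·√n = 0.71 × √18 = 3.0123
One-sided α = 0.05 → critical value z_{0.05} = 1.645.
Power = Φ(δ − 1.645) = Φ(1.367) = 0.9143.

Power ≈ 0.914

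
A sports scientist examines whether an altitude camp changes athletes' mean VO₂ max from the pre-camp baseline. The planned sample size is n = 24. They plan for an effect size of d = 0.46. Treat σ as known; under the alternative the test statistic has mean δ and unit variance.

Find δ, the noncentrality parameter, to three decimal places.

δ = d·√n = 0.46 × √24 = 2.2535

δ ≈ 2.254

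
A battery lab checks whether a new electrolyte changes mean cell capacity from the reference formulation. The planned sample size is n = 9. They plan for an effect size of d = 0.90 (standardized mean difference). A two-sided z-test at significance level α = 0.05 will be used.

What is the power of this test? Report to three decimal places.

Noncentrality parameter: δ = d·√n = 0.90 × √9 = 2.7000
Critical value for a two-sided test at α = 0.05: z_{α/2} = 1.960.
Power = Φ(δ − 1.960) + Φ(−δ − 1.960) = Φ(0.740) + Φ(-4.660) = 0.7704 + 0.0000 = 0.7704.

Power ≈ 0.770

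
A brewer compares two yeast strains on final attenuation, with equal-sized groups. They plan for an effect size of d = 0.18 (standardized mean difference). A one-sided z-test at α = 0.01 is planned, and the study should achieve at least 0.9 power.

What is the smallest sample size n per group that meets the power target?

Set Φ(δ − 2.326) = 0.9; then δ − 2.326 = Φ⁻¹(0.9) = 1.282, giving δ = 3.608.
δ = d·√(n/2) ⇒ n = 2(δ/d)² = 2 × (3.608 / 0.18)² = 803.51.
Rounding up, n = 804 per group.

n = 804 per group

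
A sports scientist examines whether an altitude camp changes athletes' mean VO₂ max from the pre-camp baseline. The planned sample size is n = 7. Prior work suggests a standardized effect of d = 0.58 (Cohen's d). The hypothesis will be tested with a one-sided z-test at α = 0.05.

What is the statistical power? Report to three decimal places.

Noncentrality parameter: δ = d·√n = 0.58 × √7 = 1.5345
One-sided α = 0.05 → critical value z_{0.05} = 1.645.
Power = P(Z > 1.645 − δ) = Φ(-0.110) = 0.4561.

Power ≈ 0.456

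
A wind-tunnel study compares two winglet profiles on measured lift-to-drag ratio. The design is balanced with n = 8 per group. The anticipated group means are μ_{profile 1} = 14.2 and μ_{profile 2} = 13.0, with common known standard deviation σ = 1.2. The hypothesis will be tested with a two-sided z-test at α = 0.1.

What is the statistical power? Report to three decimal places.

Power ≈ 0.639

Standardized effect: d = |μ_{profile 1} − μ_{profile 2}| / σ = |14.2 − 13.0| / 1.2 = 1.0000
Noncentrality parameter: δ = d·√(n/2) = 1.0000 × √(8/2) = 2.0000
Two-sided α = 0.1 → critical value z_{0.05} = 1.645.
Power = Φ(δ − 1.645) + Φ(−δ − 1.645) = Φ(0.355) + Φ(-3.645) = 0.6388 + 0.0001 = 0.6389.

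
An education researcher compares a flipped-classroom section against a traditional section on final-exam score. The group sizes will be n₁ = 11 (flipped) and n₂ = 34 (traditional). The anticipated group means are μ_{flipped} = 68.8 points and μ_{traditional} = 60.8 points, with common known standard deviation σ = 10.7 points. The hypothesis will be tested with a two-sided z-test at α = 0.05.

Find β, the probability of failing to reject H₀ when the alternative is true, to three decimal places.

Standardized effect: d = |μ_{flipped} − μ_{traditional}| / σ = |68.8 − 60.8| / 10.7 = 0.7477
Noncentrality parameter: δ = d / √(1/n₁ + 1/n₂) = 0.7477 / √(1/11 + 1/34) = 2.1554
Two-sided α = 0.05 → critical value z_{0.025} = 1.960.
Power = Φ(δ − 1.960) + Φ(−δ − 1.960) = Φ(0.195) + Φ(-4.115) = 0.5775 + 0.0000 = 0.5775.
Type II error: β = 1 − power = 1 − 0.5775 = 0.4225.

β ≈ 0.422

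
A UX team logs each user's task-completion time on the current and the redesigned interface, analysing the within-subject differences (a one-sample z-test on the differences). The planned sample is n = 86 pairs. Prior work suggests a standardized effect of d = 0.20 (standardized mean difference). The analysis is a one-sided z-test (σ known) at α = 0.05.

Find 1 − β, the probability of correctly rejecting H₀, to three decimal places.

Noncentrality parameter: δ = d·√n = 0.20 × √86 = 1.8547
One-sided α = 0.05 → critical value z_{0.05} = 1.645.
Power = Φ(δ − 1.645) = Φ(0.210) = 0.5831.

Power ≈ 0.583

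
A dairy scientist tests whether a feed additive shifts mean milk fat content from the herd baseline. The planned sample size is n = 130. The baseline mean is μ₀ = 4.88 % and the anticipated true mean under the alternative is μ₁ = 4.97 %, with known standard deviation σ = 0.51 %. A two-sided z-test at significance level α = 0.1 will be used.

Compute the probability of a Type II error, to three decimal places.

Standardized effect: d = |μ₁ − μ₀| / σ = |4.97 − 4.88| / 0.51 = 0.1765
Noncentrality parameter: δ = d·√n = 0.1765 × √130 = 2.0121
Two-sided α = 0.1 → critical value z_{0.05} = 1.645.
Power = Φ(δ − 1.645) + Φ(−δ − 1.645) = Φ(0.367) + Φ(-3.657) = 0.6433 + 0.0001 = 0.6434.
Type II error: β = 1 − power = 1 − 0.6434 = 0.3566.

β ≈ 0.357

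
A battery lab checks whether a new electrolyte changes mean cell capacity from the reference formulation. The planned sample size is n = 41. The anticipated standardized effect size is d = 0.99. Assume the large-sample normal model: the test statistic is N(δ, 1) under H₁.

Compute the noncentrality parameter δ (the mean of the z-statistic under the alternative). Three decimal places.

δ = d·√n = 0.99 × √41 = 6.3391

δ ≈ 6.339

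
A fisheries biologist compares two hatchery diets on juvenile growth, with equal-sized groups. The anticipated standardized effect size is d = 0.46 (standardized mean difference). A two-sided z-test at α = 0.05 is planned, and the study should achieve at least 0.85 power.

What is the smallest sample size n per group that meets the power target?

For power 0.85 need Φ(δ − z_{0.025}) = 0.85, so δ = z_{0.025} + z_{0.15} = 1.960 + 1.036 = 2.996.
(The Φ(−δ − z_{α/2}) term is vanishingly small for δ > 0 and is dropped in the standard sample-size formula.)
δ = d·√(n/2) ⇒ n = 2(δ/d)² = 2 × (2.996 / 0.46)² = 84.86.
Rounding up, n = 85 per group.

n = 85 per group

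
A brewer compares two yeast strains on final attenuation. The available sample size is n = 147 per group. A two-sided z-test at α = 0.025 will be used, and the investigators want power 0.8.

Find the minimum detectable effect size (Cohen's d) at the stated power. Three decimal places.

d ≈ 0.360

Need Φ(δ − 2.241) = 0.8, so δ = 2.241 + 0.842 = 3.083.
(The second rejection-region term Φ(−δ − z_{α/2}) is negligible and dropped.)
δ = d·√(n/2) ⇒ d = δ/√(n/2) = 3.083/√(147/2) = 0.3596.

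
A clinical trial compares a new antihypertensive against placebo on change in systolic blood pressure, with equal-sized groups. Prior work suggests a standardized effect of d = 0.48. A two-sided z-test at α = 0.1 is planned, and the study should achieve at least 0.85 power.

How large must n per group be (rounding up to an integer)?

Set Φ(δ − 1.645) = 0.85; then δ − 1.645 = Φ⁻¹(0.85) = 1.036, giving δ = 2.681.
(The Φ(−δ − z_{α/2}) term is vanishingly small for δ > 0 and is dropped in the standard sample-size formula.)
δ = d·√(n/2) ⇒ n = 2(δ/d)² = 2 × (2.681 / 0.48)² = 62.41.
Rounding up, n = 63 per group.

n = 63 per group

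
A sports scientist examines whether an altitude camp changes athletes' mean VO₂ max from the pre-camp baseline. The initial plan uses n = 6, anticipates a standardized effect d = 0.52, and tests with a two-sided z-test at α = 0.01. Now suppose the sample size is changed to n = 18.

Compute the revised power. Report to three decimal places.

Power ≈ 0.356

With n = 18: δ = d·√n = 0.52 × √18 = 2.2062. Critical value z_{0.005} = 2.576.
Revised power = Φ(δ − 2.576) + Φ(−δ − 2.576) = Φ(-0.370) + Φ(-4.782) = 0.3558 + 0.0000 = 0.3558.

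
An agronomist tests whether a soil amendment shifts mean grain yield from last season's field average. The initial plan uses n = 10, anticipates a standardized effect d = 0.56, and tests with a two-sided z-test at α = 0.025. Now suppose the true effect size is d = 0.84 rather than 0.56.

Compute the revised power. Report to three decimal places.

Power ≈ 0.661

With d = 0.84: δ = d·√n = 0.84 × √10 = 2.6563. Critical value z_{0.0125} = 2.241.
Revised power = Φ(δ − 2.241) + Φ(−δ − 2.241) = Φ(0.415) + Φ(-4.898) = 0.6609 + 0.0000 = 0.6609.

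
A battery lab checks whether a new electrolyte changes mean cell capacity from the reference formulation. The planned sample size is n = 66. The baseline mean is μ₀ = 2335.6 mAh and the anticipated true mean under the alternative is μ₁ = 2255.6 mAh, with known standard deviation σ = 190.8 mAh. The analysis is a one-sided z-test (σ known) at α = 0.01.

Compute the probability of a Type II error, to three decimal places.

Standardized effect: d = |μ₁ − μ₀| / σ = |2255.6 − 2335.6| / 190.8 = 0.4193
Noncentrality parameter: δ = d·√n = 0.4193 × √66 = 3.4063
One-sided α = 0.01 → critical value z_{0.01} = 2.326.
Power = Φ(δ − 2.326) = Φ(1.080) = 0.8599.
Type II error: β = 1 − power = 1 − 0.8599 = 0.1401.

β ≈ 0.140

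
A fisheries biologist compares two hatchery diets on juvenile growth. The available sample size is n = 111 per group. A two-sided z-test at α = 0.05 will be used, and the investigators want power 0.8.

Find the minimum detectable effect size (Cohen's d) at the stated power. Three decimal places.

d ≈ 0.376

Required noncentrality: δ = z_{0.025} + z_{0.20} = 1.960 + 0.842 = 2.802.
(Lower-tail contribution to power is negligible for δ > 0.)
δ = d·√(n/2) ⇒ d = δ/√(n/2) = 2.802/√(111/2) = 0.3761.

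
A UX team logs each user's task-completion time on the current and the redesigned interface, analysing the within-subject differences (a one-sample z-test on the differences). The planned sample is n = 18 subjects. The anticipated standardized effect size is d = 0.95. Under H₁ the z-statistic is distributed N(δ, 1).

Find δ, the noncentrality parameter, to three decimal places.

δ = d·√n = 0.95 × √18 = 4.0305

δ ≈ 4.031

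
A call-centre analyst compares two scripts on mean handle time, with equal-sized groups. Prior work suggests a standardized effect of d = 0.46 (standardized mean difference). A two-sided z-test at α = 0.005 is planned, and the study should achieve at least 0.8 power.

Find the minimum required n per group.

For power 0.8 need Φ(δ − z_{0.0025}) = 0.8, so δ = z_{0.0025} + z_{0.20} = 2.807 + 0.842 = 3.649.
(For δ > 0 the lower-tail rejection region contributes negligibly to power, so the one-term inversion is standard.)
δ = d·√(n/2) ⇒ n = 2(δ/d)² = 2 × (3.649 / 0.46)² = 125.83.
Round up to the next whole unit.

n = 126 per group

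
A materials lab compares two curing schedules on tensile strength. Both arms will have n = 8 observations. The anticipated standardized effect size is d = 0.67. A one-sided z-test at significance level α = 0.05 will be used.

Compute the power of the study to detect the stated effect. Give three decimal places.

Power ≈ 0.380

Noncentrality parameter: δ = d·√(n/2) = 0.67 × √(8/2) = 1.3400
Critical value for a one-sided test at α = 0.05: z_α = 1.645.
Power = P(Z > 1.645 − δ) = Φ(-0.305) = 0.3802.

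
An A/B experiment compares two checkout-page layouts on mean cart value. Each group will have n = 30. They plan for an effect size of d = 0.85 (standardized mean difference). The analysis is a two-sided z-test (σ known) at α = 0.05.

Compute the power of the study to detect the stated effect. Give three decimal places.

Noncentrality parameter: δ = d·√(n/2) = 0.85 × √(30/2) = 3.2920
Two-sided α = 0.05 → critical value z_{0.025} = 1.960.
Power = Φ(δ − 1.960) + Φ(−δ − 1.960) = Φ(1.332) + Φ(-5.252) = 0.9086 + 0.0000 = 0.9086.

Power ≈ 0.909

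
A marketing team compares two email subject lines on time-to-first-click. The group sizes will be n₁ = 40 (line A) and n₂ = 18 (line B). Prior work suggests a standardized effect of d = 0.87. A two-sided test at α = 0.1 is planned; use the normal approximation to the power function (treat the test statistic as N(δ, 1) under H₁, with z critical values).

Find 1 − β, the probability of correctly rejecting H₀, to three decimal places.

Power ≈ 0.922

Noncentrality parameter: λ = d / √(1/n₁ + 1/n₂) = 0.87 / √(1/40 + 1/18) = 3.0653
Two-sided α = 0.1 → critical value z_{0.05} = 1.645.
Power = Φ(λ − 1.645) + Φ(−λ − 1.645) = Φ(1.420) + Φ(-4.710) = 0.9223 + 0.0000 = 0.9223.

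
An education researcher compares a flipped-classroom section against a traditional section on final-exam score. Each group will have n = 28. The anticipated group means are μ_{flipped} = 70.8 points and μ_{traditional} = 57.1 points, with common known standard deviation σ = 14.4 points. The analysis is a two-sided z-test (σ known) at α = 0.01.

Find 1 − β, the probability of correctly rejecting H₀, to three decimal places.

Standardized effect: d = |μ_{flipped} − μ_{traditional}| / σ = |70.8 − 57.1| / 14.4 = 0.9514
Noncentrality parameter: λ = d·√(n/2) = 0.9514 × √(28/2) = 3.5598
Two-sided α = 0.01 → critical value z_{0.005} = 2.576.
Power = Φ(λ − 2.576) + Φ(−λ − 2.576) = Φ(0.984) + Φ(-6.136) = 0.8374 + 0.0000 = 0.8374.

Power ≈ 0.837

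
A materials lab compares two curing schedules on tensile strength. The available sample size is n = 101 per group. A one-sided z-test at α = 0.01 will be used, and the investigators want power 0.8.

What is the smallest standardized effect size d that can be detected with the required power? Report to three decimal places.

d ≈ 0.446

Required noncentrality: δ = z_{0.01} + z_{0.20} = 2.326 + 0.842 = 3.168.
δ = d·√(n/2) ⇒ d = δ/√(n/2) = 3.168/√(101/2) = 0.4458.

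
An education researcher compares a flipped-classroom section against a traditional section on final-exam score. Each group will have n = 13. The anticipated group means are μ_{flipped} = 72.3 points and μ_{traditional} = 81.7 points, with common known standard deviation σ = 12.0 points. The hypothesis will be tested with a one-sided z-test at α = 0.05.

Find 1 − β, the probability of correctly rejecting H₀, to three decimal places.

Standardized effect: d = |μ_{flipped} − μ_{traditional}| / σ = |72.3 − 81.7| / 12.0 = 0.7833
Noncentrality parameter: δ = d·√(n/2) = 0.7833 × √(13/2) = 1.9971
Critical value for a one-sided test at α = 0.05: z_α = 1.645.
Power = P(Z > 1.645 − δ) = Φ(0.352) = 0.6377.

Power ≈ 0.638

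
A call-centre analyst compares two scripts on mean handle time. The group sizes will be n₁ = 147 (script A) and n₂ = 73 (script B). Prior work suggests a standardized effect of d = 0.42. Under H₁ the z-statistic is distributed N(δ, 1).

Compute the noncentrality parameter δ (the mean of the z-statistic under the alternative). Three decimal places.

The noncentrality parameter scales effect size by the design's sample-size factor: δ = d / √(1/n₁ + 1/n₂) = 0.42 / √(1/147 + 1/73) = 2.9333

δ ≈ 2.933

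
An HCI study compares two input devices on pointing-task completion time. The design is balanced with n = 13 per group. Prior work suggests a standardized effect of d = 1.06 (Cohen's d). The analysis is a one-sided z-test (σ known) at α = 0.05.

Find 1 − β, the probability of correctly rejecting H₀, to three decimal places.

Noncentrality parameter: δ = d·√(n/2) = 1.06 × √(13/2) = 2.7025
One-sided α = 0.05 → critical value z_{0.05} = 1.645.
Power = Φ(δ − 1.645) = Φ(1.058) = 0.8549.

Power ≈ 0.855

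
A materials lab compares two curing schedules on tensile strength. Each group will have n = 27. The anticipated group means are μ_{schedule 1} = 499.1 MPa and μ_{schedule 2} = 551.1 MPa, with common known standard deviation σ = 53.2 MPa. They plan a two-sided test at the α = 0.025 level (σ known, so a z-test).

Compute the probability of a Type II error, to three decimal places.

β ≈ 0.089

Standardized effect: d = |μ_{schedule 1} − μ_{schedule 2}| / σ = |499.1 − 551.1| / 53.2 = 0.9774
Noncentrality parameter: λ = d·√(n/2) = 0.9774 × √(27/2) = 3.5914
Critical value for a two-sided test at α = 0.025: z_{α/2} = 2.241.
Power = Φ(λ − 2.241) + Φ(−λ − 2.241) = Φ(1.350) + Φ(-5.833) = 0.9115 + 0.0000 = 0.9115.
Type II error: β = 1 − power = 1 − 0.9115 = 0.0885.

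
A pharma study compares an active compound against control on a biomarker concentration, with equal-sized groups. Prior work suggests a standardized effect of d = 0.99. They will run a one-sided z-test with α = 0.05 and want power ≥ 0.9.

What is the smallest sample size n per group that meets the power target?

n = 18 per group

Set Φ(δ − 1.645) = 0.9; then δ − 1.645 = Φ⁻¹(0.9) = 1.282, giving δ = 2.926.
δ = d·√(n/2) ⇒ n = 2(δ/d)² = 2 × (2.926 / 0.99)² = 17.48.
Rounding up, n = 18 per group.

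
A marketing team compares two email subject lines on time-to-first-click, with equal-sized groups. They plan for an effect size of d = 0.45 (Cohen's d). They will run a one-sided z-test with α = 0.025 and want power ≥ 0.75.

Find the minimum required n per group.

For power 0.75 need Φ(δ − z_{0.025}) = 0.75, so δ = z_{0.025} + z_{0.25} = 1.960 + 0.674 = 2.634.
δ = d·√(n/2) ⇒ n = 2(δ/d)² = 2 × (2.634 / 0.45)² = 68.55.
Rounding up, n = 69 per group.

n = 69 per group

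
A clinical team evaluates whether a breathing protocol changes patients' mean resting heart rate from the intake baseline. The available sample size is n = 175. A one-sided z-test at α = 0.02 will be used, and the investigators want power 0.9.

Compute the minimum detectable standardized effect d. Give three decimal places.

Required noncentrality: δ = z_{0.02} + z_{0.10} = 2.054 + 1.282 = 3.335.
δ = d·√n ⇒ d = δ/√n = 3.335/√175 = 0.2521.

d ≈ 0.252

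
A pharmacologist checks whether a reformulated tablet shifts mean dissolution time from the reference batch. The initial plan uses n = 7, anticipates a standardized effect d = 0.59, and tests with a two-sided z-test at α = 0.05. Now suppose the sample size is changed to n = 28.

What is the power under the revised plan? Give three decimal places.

With n = 28: δ = d·√n = 0.59 × √28 = 3.1220. Critical value z_{0.025} = 1.960.
Revised power = Φ(δ − 1.960) + Φ(−δ − 1.960) = Φ(1.162) + Φ(-5.082) = 0.8774 + 0.0000 = 0.8774.

Power ≈ 0.877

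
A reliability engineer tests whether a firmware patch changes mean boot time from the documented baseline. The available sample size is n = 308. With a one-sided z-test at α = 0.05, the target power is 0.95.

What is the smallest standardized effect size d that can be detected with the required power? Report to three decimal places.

d ≈ 0.187

Required noncentrality: δ = z_{0.05} + z_{0.05} = 1.645 + 1.645 = 3.290.
δ = d·√n ⇒ d = δ/√n = 3.290/√308 = 0.1874.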